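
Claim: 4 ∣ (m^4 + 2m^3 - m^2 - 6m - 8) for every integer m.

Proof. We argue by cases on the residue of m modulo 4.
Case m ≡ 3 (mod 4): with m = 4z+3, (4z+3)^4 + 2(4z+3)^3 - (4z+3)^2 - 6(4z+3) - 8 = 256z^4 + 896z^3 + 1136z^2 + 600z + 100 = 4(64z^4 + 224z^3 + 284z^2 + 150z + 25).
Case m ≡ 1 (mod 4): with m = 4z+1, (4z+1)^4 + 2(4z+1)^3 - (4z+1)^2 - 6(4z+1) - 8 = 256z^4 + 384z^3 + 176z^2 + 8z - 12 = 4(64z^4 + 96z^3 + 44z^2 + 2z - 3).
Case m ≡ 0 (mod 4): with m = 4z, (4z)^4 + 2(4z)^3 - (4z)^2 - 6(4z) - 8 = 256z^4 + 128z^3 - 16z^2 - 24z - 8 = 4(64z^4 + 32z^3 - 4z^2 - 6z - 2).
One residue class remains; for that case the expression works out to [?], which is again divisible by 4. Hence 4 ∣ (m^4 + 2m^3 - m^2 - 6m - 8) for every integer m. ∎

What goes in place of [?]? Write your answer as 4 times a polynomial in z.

4(64z^4 + 160z^3 + 140z^2 + 46z + 2)

The residues treated are {3, 1, 0}, so the missing case is m ≡ 2 (mod 4); write m = 4z+2.
Then (4z+2)^4 + 2(4z+2)^3 - (4z+2)^2 - 6(4z+2) - 8 = 256z^4 + 640z^3 + 560z^2 + 184z + 8 = 4(64z^4 + 160z^3 + 140z^2 + 46z + 2).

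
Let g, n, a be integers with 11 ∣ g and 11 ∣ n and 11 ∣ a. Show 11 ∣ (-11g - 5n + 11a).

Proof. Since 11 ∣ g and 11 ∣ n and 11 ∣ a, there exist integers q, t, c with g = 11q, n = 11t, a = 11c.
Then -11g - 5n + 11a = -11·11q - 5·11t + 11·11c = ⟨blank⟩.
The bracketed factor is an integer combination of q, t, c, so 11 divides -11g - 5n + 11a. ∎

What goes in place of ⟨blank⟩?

Pull the common 11 out of every term: -11·11q - 5·11t + 11·11c = 11(11c - 11q - 5t).
11c - 11q - 5t is an integer, which exhibits the divisibility.

11(11c - 11q - 5t)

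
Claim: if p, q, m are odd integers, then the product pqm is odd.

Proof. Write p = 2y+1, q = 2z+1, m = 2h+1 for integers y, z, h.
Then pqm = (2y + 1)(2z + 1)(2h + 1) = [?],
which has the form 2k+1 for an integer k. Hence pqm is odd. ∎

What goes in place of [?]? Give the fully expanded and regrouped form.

(2y + 1)(2z + 1)(2h + 1) = 8hyz + 4hy + 4hz + 2h + 4yz + 2y + 2z + 1
= 2(4hyz + 2hy + 2hz + h + 2yz + y + z) + 1.
Since 4hyz + 2hy + 2hz + h + 2yz + y + z is an integer, the product is of the form 2k+1 for an integer k.

2(4hyz + 2hy + 2hz + h + 2yz + y + z) + 1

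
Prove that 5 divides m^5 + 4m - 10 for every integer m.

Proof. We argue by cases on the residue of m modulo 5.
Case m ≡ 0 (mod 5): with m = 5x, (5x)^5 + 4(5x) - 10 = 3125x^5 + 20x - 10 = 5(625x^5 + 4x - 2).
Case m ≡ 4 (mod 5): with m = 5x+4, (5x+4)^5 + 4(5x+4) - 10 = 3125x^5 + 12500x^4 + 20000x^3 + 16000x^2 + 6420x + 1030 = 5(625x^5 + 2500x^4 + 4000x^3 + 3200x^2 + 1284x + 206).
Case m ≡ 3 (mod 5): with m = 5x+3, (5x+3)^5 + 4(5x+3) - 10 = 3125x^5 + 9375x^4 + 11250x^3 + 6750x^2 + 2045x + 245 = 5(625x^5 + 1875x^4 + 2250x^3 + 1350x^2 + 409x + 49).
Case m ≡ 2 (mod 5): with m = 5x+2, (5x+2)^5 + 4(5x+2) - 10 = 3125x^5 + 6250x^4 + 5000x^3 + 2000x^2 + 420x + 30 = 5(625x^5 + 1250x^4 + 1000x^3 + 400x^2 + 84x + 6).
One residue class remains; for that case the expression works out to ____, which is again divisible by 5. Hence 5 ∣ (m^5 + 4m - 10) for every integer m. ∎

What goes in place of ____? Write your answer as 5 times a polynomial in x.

5(625x^5 + 625x^4 + 250x^3 + 50x^2 + 9x - 1)

Only m ≡ 1 (mod 5) is unaccounted for. Put m = 5x+1:
(5x+1)^5 + 4(5x+1) - 10 expands to 3125x^5 + 3125x^4 + 1250x^3 + 250x^2 + 45x - 5,
and factoring out 5 leaves 5(625x^5 + 625x^4 + 250x^3 + 50x^2 + 9x - 1).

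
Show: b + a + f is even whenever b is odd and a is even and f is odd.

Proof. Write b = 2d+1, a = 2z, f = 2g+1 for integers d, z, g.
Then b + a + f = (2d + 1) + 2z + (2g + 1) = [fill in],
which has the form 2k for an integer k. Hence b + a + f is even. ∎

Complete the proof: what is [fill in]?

2(d + g + z + 1)

(2d + 1) + 2z + (2g + 1) = 2d + 2g + 2z + 2
= 2(d + g + z + 1).
Since d + g + z + 1 is an integer, the sum is of the form 2k for an integer k.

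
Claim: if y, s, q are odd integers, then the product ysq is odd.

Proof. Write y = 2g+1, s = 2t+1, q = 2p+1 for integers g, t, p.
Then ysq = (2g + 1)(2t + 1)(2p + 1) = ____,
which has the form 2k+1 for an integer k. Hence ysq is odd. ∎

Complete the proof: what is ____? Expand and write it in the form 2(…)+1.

2(4gpt + 2gp + 2gt + g + 2pt + p + t) + 1

(2g + 1)(2t + 1)(2p + 1) = 8gpt + 4gp + 4gt + 2g + 4pt + 2p + 2t + 1
= 2(4gpt + 2gp + 2gt + g + 2pt + p + t) + 1.
Since 4gpt + 2gp + 2gt + g + 2pt + p + t is an integer, the product is of the form 2k+1 for an integer k.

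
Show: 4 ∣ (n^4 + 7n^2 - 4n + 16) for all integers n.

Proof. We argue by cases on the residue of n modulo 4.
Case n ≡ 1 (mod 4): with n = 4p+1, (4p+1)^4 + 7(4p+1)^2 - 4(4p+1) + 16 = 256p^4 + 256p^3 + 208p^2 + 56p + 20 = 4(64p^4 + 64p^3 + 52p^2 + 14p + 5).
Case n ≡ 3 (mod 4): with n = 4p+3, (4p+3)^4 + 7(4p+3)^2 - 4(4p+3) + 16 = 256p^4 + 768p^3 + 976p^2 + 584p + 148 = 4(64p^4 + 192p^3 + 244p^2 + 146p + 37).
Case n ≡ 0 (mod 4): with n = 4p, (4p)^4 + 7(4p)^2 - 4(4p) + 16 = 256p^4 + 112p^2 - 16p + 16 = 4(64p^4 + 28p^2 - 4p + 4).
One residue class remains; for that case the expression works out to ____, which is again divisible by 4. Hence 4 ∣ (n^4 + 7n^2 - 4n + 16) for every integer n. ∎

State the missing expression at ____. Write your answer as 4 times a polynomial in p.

The residues treated are {1, 3, 0}, so the missing case is n ≡ 2 (mod 4); write n = 4p+2.
Then (4p+2)^4 + 7(4p+2)^2 - 4(4p+2) + 16 = 256p^4 + 512p^3 + 496p^2 + 224p + 52 = 4(64p^4 + 128p^3 + 124p^2 + 56p + 13).

4(64p^4 + 128p^3 + 124p^2 + 56p + 13)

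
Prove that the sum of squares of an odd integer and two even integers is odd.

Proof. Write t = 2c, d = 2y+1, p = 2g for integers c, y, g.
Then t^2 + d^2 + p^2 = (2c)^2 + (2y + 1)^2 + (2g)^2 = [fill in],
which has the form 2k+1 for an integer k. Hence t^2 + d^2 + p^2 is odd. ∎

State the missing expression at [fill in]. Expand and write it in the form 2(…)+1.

Expanding: (2c)^2 + (2y + 1)^2 + (2g)^2 = 4c^2 + 4g^2 + 4y^2 + 4y + 1.
Every term except the constant is even, so this is 2(2c^2 + 2g^2 + 2y^2 + 2y) + 1,
and 2c^2 + 2g^2 + 2y^2 + 2y ∈ ℤ gives the required form.

2(2c^2 + 2g^2 + 2y^2 + 2y) + 1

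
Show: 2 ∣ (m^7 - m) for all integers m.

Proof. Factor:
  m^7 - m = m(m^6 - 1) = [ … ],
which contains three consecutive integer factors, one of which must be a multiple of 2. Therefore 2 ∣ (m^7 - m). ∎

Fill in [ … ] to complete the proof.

m^6 - 1 = (m^2 - 1)(m^4 + m^2 + 1), and m^2 - 1 = (m-1)(m+1).
So m(m^6 - 1) = (m - 1)m(m + 1)(m^4 + m^2 + 1).

(m - 1)m(m + 1)(m^4 + m^2 + 1)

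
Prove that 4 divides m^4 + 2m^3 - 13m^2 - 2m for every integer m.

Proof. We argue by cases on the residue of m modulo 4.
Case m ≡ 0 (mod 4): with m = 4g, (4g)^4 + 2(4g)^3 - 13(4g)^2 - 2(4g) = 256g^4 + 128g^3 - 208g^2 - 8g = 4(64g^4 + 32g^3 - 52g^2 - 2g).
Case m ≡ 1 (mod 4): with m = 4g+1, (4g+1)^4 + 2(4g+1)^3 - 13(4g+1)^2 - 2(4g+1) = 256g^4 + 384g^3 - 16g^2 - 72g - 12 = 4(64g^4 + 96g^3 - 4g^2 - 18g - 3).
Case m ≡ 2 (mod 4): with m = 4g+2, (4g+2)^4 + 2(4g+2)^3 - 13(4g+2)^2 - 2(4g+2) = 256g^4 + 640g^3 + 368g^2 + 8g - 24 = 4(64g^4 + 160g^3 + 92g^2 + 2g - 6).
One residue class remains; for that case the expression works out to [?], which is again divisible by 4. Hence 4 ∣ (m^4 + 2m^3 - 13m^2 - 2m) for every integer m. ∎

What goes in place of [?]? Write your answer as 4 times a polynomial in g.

4(64g^4 + 224g^3 + 236g^2 + 82g + 3)

Only m ≡ 3 (mod 4) is unaccounted for. Put m = 4g+3:
(4g+3)^4 + 2(4g+3)^3 - 13(4g+3)^2 - 2(4g+3) expands to 256g^4 + 896g^3 + 944g^2 + 328g + 12,
and factoring out 4 leaves 4(64g^4 + 224g^3 + 236g^2 + 82g + 3).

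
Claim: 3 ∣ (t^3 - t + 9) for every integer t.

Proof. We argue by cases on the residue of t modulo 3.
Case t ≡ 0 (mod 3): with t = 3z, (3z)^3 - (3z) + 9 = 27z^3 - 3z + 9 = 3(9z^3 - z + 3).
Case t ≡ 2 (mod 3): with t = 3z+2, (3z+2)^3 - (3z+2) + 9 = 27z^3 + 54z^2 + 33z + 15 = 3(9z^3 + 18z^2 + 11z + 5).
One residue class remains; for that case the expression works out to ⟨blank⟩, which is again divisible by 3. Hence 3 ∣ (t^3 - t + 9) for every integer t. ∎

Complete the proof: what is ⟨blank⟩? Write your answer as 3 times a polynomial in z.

3(9z^3 + 9z^2 + 2z + 3)

The residues treated are {0, 2}, so the missing case is t ≡ 1 (mod 3); write t = 3z+1.
Then (3z+1)^3 - (3z+1) + 9 = 27z^3 + 27z^2 + 6z + 9 = 3(9z^3 + 9z^2 + 2z + 3).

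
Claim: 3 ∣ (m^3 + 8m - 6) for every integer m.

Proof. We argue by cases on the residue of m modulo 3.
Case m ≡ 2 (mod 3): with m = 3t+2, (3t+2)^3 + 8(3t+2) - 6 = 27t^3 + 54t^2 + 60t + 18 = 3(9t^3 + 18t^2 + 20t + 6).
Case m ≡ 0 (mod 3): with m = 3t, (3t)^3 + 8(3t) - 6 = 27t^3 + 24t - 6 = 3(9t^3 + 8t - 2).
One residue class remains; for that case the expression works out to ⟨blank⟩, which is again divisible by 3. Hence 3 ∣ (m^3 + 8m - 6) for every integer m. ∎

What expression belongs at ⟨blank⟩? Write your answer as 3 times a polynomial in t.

3(9t^3 + 9t^2 + 11t + 1)

Only m ≡ 1 (mod 3) is unaccounted for. Put m = 3t+1:
(3t+1)^3 + 8(3t+1) - 6 expands to 27t^3 + 27t^2 + 33t + 3,
and factoring out 3 leaves 3(9t^3 + 9t^2 + 11t + 1).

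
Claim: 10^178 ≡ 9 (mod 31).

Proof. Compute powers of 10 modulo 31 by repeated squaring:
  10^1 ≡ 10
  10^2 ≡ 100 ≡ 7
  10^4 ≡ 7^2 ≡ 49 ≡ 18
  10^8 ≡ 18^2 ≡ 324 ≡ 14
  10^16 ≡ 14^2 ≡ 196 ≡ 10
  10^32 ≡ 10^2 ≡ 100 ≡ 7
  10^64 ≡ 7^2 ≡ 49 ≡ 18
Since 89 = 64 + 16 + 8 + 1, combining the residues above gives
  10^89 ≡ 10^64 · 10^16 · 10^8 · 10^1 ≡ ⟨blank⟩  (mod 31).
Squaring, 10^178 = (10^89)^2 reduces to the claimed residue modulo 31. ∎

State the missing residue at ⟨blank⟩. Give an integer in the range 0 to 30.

10^64 · 10^16 · 10^8 · 10^1 ≡ 18 · 10 · 14 · 10 = 25200.
25200 mod 31 = 28, so 10^89 ≡ 28 (mod 31).

28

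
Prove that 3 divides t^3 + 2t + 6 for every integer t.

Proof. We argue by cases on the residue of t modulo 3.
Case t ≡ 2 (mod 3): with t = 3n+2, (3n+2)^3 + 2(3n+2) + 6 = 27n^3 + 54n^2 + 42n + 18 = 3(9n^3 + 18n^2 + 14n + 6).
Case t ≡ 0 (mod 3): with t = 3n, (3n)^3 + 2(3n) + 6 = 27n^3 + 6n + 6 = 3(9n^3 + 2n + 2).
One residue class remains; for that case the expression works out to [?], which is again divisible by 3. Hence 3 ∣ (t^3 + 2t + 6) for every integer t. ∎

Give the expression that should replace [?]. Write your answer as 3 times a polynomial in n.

Only t ≡ 1 (mod 3) is unaccounted for. Put t = 3n+1:
(3n+1)^3 + 2(3n+1) + 6 expands to 27n^3 + 27n^2 + 15n + 9,
and factoring out 3 leaves 3(9n^3 + 9n^2 + 5n + 3).

3(9n^3 + 9n^2 + 5n + 3)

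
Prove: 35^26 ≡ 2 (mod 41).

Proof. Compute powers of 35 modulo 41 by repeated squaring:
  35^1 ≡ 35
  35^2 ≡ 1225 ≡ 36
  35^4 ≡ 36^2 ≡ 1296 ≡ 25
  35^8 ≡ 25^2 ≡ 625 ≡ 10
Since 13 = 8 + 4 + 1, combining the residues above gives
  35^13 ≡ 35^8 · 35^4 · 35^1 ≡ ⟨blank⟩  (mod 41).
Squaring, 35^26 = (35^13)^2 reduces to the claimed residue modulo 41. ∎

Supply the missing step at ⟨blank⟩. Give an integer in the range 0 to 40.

35^8 · 35^4 · 35^1 ≡ 10 · 25 · 35 = 8750.
8750 mod 41 = 17, so 35^13 ≡ 17 (mod 41).

17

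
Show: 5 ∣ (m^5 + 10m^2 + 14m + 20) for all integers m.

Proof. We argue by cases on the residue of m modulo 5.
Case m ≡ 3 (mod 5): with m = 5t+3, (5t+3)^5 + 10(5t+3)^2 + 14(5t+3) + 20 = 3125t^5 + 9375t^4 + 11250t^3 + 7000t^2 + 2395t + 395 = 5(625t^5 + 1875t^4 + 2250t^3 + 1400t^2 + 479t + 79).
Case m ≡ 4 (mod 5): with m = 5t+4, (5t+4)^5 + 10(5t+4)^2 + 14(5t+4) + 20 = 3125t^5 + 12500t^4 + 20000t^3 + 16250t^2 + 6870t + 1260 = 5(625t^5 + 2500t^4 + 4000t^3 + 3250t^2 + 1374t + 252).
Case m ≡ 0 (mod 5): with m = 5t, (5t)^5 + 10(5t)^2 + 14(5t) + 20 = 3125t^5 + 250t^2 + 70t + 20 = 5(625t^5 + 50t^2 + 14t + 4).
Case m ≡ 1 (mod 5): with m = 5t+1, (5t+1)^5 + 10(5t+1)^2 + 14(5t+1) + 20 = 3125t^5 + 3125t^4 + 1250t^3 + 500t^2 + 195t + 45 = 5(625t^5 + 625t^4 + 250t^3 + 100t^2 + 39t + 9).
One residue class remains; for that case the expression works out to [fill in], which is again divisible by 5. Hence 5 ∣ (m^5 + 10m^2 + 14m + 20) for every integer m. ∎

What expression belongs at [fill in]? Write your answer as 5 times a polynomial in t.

5(625t^5 + 1250t^4 + 1000t^3 + 450t^2 + 134t + 24)

Only m ≡ 2 (mod 5) is unaccounted for. Put m = 5t+2:
(5t+2)^5 + 10(5t+2)^2 + 14(5t+2) + 20 expands to 3125t^5 + 6250t^4 + 5000t^3 + 2250t^2 + 670t + 120,
and factoring out 5 leaves 5(625t^5 + 1250t^4 + 1000t^3 + 450t^2 + 134t + 24).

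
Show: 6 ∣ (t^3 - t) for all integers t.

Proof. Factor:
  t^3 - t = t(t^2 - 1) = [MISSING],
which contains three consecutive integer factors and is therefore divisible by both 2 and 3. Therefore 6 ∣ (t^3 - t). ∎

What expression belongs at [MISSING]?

t(t^2 - 1) = t(t - 1)(t + 1) = (t - 1)t(t + 1).
These three factors are consecutive integers, so their product is divisible by 6.

(t - 1)t(t + 1)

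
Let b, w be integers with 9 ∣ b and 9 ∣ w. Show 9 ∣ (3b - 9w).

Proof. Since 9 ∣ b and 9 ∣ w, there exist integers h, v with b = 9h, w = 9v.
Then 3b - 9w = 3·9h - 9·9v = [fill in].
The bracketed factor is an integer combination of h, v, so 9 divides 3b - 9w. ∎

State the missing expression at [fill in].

Pull the common 9 out of every term: 3·9h - 9·9v = 9(3h - 9v).
3h - 9v is an integer, which exhibits the divisibility.

9(3h - 9v)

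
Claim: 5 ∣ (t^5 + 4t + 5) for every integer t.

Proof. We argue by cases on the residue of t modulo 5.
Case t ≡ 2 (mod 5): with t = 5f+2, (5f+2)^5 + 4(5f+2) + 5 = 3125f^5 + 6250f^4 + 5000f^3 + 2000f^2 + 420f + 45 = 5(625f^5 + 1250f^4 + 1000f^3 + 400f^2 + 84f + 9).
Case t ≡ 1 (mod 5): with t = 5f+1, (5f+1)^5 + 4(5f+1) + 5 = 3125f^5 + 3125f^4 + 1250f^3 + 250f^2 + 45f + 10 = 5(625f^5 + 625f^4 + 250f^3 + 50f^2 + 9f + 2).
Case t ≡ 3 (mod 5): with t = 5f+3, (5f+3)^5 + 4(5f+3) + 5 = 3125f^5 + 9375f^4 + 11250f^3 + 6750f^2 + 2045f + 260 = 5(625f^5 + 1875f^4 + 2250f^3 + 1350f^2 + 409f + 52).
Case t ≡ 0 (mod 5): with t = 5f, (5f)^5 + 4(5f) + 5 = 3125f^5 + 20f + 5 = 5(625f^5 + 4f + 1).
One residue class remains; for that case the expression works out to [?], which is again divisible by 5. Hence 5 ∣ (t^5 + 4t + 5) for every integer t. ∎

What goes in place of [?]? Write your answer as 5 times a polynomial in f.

5(625f^5 + 2500f^4 + 4000f^3 + 3200f^2 + 1284f + 209)

The residues treated are {2, 1, 3, 0}, so the missing case is t ≡ 4 (mod 5); write t = 5f+4.
Then (5f+4)^5 + 4(5f+4) + 5 = 3125f^5 + 12500f^4 + 20000f^3 + 16000f^2 + 6420f + 1045 = 5(625f^5 + 2500f^4 + 4000f^3 + 3200f^2 + 1284f + 209).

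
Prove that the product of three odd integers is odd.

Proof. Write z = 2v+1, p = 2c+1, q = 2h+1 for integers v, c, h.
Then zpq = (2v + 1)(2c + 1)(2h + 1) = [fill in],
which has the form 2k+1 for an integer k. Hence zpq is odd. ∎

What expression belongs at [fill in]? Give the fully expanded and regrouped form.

2(4chv + 2ch + 2cv + c + 2hv + h + v) + 1

Expanding: (2v + 1)(2c + 1)(2h + 1) = 8chv + 4ch + 4cv + 2c + 4hv + 2h + 2v + 1.
Every term except the constant is even, so this is 2(4chv + 2ch + 2cv + c + 2hv + h + v) + 1,
and 4chv + 2ch + 2cv + c + 2hv + h + v ∈ ℤ gives the required form.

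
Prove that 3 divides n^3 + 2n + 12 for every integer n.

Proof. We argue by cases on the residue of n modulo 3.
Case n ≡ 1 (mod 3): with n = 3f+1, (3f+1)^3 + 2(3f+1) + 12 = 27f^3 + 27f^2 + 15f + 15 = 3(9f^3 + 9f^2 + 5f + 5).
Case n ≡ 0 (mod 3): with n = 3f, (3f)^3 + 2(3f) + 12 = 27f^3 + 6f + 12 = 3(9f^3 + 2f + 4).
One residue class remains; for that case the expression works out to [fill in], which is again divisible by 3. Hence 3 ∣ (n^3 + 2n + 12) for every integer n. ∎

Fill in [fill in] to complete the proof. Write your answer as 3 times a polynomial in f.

The residues treated are {1, 0}, so the missing case is n ≡ 2 (mod 3); write n = 3f+2.
Then (3f+2)^3 + 2(3f+2) + 12 = 27f^3 + 54f^2 + 42f + 24 = 3(9f^3 + 18f^2 + 14f + 8).

3(9f^3 + 18f^2 + 14f + 8)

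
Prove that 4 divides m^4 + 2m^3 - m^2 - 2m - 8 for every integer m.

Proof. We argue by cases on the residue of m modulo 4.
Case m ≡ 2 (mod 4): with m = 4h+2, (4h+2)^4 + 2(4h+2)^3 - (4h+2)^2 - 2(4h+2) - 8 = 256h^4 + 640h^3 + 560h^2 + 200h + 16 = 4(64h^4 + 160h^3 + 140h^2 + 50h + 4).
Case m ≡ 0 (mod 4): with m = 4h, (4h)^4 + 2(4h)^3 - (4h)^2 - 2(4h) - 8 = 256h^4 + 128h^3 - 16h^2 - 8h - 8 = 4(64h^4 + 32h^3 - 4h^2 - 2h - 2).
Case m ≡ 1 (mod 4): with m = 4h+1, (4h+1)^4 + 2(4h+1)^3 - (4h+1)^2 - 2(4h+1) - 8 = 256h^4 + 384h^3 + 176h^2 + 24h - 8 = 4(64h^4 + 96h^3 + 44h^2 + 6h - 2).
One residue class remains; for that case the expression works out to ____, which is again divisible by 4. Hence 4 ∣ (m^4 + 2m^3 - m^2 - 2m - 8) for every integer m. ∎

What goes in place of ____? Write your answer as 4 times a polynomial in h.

The residues treated are {2, 0, 1}, so the missing case is m ≡ 3 (mod 4); write m = 4h+3.
Then (4h+3)^4 + 2(4h+3)^3 - (4h+3)^2 - 2(4h+3) - 8 = 256h^4 + 896h^3 + 1136h^2 + 616h + 112 = 4(64h^4 + 224h^3 + 284h^2 + 154h + 28).

4(64h^4 + 224h^3 + 284h^2 + 154h + 28)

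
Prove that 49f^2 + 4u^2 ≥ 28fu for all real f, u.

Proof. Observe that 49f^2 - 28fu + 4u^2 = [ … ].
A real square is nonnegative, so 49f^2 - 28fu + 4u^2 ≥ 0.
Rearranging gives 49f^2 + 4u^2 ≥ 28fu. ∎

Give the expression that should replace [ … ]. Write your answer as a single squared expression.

The leading and trailing coefficients are 7^2 and 2^2, and 28 = 2·7·2, so the trinomial is (7f - 2u)^2.
Hence 49f^2 - 28fu + 4u^2 ≥ 0.

(7f - 2u)^2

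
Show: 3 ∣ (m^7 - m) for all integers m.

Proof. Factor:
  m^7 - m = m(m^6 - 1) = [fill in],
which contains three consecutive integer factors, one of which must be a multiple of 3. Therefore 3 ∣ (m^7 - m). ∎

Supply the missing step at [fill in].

(m - 1)m(m + 1)(m^4 + m^2 + 1)

m^6 - 1 = (m^2 - 1)(m^4 + m^2 + 1), and m^2 - 1 = (m-1)(m+1).
So m(m^6 - 1) = (m - 1)m(m + 1)(m^4 + m^2 + 1).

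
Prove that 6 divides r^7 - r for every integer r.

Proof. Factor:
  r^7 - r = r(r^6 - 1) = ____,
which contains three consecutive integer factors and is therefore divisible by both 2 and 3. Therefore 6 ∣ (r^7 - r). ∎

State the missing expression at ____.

(r - 1)r(r + 1)(r^4 + r^2 + 1)

r^6 - 1 = (r^2 - 1)(r^4 + r^2 + 1), and r^2 - 1 = (r-1)(r+1).
So r(r^6 - 1) = (r - 1)r(r + 1)(r^4 + r^2 + 1).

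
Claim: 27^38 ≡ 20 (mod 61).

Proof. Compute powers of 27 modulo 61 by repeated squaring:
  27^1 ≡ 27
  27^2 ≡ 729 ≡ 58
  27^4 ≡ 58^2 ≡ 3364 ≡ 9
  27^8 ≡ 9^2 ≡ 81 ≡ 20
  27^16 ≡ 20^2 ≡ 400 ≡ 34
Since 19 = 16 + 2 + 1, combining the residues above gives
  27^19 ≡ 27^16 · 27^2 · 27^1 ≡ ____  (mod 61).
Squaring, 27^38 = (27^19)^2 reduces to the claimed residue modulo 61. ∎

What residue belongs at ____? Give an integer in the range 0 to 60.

52

27^16 · 27^2 · 27^1 ≡ 34 · 58 · 27 = 53244.
53244 mod 61 = 52, so 27^19 ≡ 52 (mod 61).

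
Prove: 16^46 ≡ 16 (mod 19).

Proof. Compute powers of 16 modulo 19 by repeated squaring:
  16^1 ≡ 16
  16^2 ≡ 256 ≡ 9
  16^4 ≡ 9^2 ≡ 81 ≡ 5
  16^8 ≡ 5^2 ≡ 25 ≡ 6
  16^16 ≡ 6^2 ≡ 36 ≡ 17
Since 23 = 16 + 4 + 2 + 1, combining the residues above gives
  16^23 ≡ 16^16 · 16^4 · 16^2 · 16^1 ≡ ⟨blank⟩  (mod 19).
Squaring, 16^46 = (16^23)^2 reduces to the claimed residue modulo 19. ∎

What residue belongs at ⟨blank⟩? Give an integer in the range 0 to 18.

16^16 · 16^4 · 16^2 · 16^1 ≡ 17 · 5 · 9 · 16 = 12240.
12240 mod 19 = 4, so 16^23 ≡ 4 (mod 19).

4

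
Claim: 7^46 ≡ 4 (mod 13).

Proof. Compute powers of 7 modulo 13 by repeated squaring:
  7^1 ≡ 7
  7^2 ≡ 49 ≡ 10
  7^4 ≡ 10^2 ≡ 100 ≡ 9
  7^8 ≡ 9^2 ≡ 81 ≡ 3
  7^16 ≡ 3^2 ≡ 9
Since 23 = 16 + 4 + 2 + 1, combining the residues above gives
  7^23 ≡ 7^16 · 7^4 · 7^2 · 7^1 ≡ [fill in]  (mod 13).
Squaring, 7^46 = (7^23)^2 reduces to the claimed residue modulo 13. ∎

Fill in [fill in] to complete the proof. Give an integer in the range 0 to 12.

7^16 · 7^4 · 7^2 · 7^1 ≡ 9 · 9 · 10 · 7 = 5670.
5670 mod 13 = 2, so 7^23 ≡ 2 (mod 13).

2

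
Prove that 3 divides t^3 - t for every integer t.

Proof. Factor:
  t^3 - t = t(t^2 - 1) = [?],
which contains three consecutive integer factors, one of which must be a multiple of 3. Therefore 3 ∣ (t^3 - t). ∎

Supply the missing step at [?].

t(t^2 - 1) = t(t - 1)(t + 1) = (t - 1)t(t + 1).
These three factors are consecutive integers, so their product is divisible by 3.

(t - 1)t(t + 1)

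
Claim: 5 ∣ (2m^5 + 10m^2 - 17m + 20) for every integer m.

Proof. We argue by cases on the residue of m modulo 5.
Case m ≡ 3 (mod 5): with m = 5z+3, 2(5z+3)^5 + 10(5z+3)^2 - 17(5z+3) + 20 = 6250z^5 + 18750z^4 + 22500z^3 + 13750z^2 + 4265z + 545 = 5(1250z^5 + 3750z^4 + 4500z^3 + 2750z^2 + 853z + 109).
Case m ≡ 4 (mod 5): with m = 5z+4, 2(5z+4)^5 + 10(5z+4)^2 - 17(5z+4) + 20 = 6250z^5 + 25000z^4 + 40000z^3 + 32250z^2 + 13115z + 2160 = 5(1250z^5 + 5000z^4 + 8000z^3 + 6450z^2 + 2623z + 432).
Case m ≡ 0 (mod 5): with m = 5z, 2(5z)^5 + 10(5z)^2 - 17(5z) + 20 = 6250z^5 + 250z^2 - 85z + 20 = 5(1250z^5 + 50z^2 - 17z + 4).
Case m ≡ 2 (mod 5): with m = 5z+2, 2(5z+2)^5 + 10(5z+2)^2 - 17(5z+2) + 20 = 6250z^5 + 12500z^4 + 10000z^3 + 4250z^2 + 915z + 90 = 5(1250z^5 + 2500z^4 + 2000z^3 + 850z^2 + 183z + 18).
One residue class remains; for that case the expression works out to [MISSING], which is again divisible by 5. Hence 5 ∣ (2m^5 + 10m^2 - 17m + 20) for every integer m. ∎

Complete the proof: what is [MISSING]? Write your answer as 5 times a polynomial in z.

The residues treated are {3, 4, 0, 2}, so the missing case is m ≡ 1 (mod 5); write m = 5z+1.
Then 2(5z+1)^5 + 10(5z+1)^2 - 17(5z+1) + 20 = 6250z^5 + 6250z^4 + 2500z^3 + 750z^2 + 65z + 15 = 5(1250z^5 + 1250z^4 + 500z^3 + 150z^2 + 13z + 3).

5(1250z^5 + 1250z^4 + 500z^3 + 150z^2 + 13z + 3)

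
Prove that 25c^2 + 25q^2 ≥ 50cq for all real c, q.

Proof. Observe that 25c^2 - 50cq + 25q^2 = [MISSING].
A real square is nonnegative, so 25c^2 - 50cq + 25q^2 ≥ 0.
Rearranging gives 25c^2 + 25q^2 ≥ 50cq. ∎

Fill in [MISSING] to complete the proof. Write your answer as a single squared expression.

The leading and trailing coefficients are 5^2 and 5^2, and 50 = 2·5·5, so the trinomial is (5c - 5q)^2.
Hence 25c^2 - 50cq + 25q^2 ≥ 0.

(5c - 5q)^2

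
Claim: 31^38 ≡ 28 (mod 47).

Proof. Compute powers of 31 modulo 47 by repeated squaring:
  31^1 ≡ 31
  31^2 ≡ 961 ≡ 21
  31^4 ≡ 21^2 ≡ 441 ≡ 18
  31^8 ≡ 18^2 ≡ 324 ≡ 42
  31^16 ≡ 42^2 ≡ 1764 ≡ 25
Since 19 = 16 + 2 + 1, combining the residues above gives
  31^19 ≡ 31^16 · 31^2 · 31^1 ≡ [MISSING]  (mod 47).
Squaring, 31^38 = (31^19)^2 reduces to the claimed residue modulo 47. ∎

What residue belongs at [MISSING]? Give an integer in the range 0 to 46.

31^16 · 31^2 · 31^1 ≡ 25 · 21 · 31 = 16275.
16275 mod 47 = 13, so 31^19 ≡ 13 (mod 47).

13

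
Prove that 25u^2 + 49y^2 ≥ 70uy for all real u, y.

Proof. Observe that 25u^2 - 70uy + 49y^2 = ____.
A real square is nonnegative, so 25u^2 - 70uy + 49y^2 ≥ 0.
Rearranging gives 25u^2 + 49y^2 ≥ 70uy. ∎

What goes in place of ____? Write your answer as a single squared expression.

The leading and trailing coefficients are 5^2 and 7^2, and 70 = 2·5·7, so the trinomial is (5u - 7y)^2.
Hence 25u^2 - 70uy + 49y^2 ≥ 0.

(5u - 7y)^2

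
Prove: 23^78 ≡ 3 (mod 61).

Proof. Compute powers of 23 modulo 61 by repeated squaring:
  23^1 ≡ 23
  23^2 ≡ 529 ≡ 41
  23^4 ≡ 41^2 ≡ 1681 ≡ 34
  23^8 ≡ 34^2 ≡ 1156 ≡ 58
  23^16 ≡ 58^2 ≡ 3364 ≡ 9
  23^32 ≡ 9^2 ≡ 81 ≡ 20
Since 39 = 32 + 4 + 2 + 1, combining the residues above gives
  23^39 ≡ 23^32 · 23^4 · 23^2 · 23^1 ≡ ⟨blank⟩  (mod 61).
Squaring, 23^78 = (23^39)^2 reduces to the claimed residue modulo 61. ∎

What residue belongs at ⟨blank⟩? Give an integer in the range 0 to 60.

8

Multiply the listed residues: 20 · 34 · 41 · 23 = 680 → 27880 → 641240.
Reducing modulo 61: 641240 = 10512·61 + 8, so 23^39 ≡ 8.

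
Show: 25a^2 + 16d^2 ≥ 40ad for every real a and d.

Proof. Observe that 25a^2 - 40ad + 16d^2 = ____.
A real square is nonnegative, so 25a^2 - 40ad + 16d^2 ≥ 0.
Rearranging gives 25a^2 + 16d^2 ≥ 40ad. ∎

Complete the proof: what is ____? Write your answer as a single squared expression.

25a^2 - 40ad + 16d^2 is a perfect-square trinomial: the outer terms are (5a)^2 and (4d)^2, and the cross term is -2·5a·4d.
So 25a^2 - 40ad + 16d^2 = (5a - 4d)^2 ≥ 0.

(5a - 4d)^2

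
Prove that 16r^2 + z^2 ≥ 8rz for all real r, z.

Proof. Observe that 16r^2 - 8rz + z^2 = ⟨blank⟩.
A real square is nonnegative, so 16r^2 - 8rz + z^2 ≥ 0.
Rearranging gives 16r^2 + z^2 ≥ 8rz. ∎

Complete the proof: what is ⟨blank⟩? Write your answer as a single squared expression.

(4r - z)^2

The leading and trailing coefficients are 4^2 and 1^2, and 8 = 2·4·1, so the trinomial is (4r - z)^2.
Hence 16r^2 - 8rz + z^2 ≥ 0.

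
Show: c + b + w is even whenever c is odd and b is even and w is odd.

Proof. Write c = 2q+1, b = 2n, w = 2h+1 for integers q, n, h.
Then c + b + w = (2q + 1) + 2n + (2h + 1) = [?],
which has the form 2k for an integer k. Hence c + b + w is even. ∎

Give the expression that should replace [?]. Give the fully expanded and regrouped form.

(2q + 1) + 2n + (2h + 1) = 2h + 2n + 2q + 2
= 2(h + n + q + 1).
Since h + n + q + 1 is an integer, the sum is of the form 2k for an integer k.

2(h + n + q + 1)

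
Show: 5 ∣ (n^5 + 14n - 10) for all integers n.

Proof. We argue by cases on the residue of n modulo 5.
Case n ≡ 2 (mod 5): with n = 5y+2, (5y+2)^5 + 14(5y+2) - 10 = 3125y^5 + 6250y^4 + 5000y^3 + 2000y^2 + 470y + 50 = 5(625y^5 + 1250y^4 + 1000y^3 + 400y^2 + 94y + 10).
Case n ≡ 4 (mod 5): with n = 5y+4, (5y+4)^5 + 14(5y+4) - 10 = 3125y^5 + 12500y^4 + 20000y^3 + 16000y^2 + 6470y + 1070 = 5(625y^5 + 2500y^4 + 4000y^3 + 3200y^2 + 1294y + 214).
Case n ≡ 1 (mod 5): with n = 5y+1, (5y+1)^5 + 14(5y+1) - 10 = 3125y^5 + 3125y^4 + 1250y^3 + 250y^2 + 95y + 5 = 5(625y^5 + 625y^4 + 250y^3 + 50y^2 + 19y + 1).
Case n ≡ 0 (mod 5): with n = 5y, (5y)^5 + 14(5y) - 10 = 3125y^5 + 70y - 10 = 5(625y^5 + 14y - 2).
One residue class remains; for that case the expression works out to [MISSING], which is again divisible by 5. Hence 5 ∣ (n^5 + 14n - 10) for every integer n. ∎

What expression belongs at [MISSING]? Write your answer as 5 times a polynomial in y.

Only n ≡ 3 (mod 5) is unaccounted for. Put n = 5y+3:
(5y+3)^5 + 14(5y+3) - 10 expands to 3125y^5 + 9375y^4 + 11250y^3 + 6750y^2 + 2095y + 275,
and factoring out 5 leaves 5(625y^5 + 1875y^4 + 2250y^3 + 1350y^2 + 419y + 55).

5(625y^5 + 1875y^4 + 2250y^3 + 1350y^2 + 419y + 55)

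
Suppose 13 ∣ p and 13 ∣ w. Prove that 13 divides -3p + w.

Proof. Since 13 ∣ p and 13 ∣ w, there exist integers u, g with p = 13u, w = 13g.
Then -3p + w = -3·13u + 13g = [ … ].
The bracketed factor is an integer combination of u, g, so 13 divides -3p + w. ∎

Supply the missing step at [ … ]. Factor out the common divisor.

13(g - 3u)

Each term has a factor of 13: -3·13u + 13g = 13·(g - 3u).
Since g - 3u is an integer, 13 ∣ (-3p + w).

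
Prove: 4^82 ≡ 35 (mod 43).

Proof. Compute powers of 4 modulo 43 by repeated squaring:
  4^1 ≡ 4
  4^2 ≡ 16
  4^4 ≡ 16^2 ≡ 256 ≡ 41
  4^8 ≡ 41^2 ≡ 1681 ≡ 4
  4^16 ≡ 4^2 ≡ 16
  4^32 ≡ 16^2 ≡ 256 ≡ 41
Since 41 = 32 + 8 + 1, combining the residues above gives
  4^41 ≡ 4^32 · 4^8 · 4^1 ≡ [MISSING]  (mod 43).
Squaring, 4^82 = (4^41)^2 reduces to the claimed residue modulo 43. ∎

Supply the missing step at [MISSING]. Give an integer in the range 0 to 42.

11

4^32 · 4^8 · 4^1 ≡ 41 · 4 · 4 = 656.
656 mod 43 = 11, so 4^41 ≡ 11 (mod 43).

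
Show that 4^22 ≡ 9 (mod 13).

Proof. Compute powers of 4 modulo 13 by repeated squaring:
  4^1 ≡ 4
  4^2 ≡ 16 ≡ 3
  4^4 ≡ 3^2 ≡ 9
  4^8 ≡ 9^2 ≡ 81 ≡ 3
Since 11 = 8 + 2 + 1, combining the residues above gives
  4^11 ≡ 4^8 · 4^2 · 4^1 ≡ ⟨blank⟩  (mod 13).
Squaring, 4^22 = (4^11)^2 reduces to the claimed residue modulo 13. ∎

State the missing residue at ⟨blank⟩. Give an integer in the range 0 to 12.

Multiply the listed residues: 3 · 3 · 4 = 9 → 36.
Reducing modulo 13: 36 = 2·13 + 10, so 4^11 ≡ 10.

10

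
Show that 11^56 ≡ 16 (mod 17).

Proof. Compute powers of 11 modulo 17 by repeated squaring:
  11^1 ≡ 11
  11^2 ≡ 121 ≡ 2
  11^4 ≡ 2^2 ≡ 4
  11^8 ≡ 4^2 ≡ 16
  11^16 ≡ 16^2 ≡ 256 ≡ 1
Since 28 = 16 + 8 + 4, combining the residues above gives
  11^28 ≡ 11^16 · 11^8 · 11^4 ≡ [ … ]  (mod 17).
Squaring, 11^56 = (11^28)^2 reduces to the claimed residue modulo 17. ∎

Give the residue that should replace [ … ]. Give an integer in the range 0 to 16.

11^16 · 11^8 · 11^4 ≡ 1 · 16 · 4 = 64.
64 mod 17 = 13, so 11^28 ≡ 13 (mod 17).

13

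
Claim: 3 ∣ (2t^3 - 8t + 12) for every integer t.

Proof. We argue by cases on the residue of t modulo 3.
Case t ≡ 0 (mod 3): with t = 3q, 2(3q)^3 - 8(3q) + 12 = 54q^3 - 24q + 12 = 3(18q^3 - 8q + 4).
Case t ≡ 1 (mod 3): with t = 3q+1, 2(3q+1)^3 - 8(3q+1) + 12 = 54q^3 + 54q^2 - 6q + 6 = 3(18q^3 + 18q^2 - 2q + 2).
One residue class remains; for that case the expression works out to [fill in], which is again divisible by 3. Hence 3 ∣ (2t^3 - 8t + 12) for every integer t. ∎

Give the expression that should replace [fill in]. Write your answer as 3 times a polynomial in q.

3(18q^3 + 36q^2 + 16q + 4)

The residues treated are {0, 1}, so the missing case is t ≡ 2 (mod 3); write t = 3q+2.
Then 2(3q+2)^3 - 8(3q+2) + 12 = 54q^3 + 108q^2 + 48q + 12 = 3(18q^3 + 36q^2 + 16q + 4).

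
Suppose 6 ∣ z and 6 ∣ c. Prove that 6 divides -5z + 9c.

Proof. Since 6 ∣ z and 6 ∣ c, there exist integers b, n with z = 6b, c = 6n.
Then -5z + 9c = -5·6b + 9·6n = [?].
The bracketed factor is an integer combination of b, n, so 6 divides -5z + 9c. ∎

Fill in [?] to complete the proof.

Each term has a factor of 6: -5·6b + 9·6n = 6·(-5b + 9n).
Since -5b + 9n is an integer, 6 ∣ (-5z + 9c).

6(-5b + 9n)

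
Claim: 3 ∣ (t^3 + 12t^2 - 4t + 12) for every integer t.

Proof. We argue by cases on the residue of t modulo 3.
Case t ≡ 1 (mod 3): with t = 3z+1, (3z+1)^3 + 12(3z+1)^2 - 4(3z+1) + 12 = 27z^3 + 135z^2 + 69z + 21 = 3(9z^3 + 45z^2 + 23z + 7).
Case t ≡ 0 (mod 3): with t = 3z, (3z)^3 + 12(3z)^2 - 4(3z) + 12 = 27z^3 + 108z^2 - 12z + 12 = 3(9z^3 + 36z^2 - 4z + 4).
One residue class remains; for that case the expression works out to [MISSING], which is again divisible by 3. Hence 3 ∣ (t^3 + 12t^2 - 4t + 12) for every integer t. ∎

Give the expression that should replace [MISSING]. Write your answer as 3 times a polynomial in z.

Only t ≡ 2 (mod 3) is unaccounted for. Put t = 3z+2:
(3z+2)^3 + 12(3z+2)^2 - 4(3z+2) + 12 expands to 27z^3 + 162z^2 + 168z + 60,
and factoring out 3 leaves 3(9z^3 + 54z^2 + 56z + 20).

3(9z^3 + 54z^2 + 56z + 20)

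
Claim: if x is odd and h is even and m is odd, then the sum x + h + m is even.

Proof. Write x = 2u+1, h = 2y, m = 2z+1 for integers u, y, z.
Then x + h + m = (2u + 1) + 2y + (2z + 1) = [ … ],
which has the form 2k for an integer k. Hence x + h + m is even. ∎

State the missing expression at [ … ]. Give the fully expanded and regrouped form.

2(u + y + z + 1)

Expanding: (2u + 1) + 2y + (2z + 1) = 2u + 2y + 2z + 2.
Every term is even; pulling out the factor of 2 gives 2(u + y + z + 1).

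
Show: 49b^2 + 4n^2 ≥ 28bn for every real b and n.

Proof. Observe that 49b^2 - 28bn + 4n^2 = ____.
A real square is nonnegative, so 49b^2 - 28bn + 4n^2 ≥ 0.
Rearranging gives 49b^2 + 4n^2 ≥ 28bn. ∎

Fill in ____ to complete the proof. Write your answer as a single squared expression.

(7b - 2n)^2

The leading and trailing coefficients are 7^2 and 2^2, and 28 = 2·7·2, so the trinomial is (7b - 2n)^2.
Hence 49b^2 - 28bn + 4n^2 ≥ 0.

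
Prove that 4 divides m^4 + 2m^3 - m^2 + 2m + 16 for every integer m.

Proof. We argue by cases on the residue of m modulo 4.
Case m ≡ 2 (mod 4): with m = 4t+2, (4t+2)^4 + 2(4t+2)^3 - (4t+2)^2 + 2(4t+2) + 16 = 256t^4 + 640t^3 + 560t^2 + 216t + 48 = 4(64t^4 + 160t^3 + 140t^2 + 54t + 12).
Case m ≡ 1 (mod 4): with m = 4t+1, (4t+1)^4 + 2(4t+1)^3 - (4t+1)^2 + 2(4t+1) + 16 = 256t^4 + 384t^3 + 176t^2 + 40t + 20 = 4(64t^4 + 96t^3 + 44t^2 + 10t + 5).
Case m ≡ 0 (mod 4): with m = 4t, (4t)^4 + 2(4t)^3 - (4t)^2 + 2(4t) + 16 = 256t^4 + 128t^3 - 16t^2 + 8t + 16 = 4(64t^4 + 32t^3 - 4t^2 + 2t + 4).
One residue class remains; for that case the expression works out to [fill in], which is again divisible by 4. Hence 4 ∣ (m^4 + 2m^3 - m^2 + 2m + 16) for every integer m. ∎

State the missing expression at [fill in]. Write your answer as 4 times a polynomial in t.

Only m ≡ 3 (mod 4) is unaccounted for. Put m = 4t+3:
(4t+3)^4 + 2(4t+3)^3 - (4t+3)^2 + 2(4t+3) + 16 expands to 256t^4 + 896t^3 + 1136t^2 + 632t + 148,
and factoring out 4 leaves 4(64t^4 + 224t^3 + 284t^2 + 158t + 37).

4(64t^4 + 224t^3 + 284t^2 + 158t + 37)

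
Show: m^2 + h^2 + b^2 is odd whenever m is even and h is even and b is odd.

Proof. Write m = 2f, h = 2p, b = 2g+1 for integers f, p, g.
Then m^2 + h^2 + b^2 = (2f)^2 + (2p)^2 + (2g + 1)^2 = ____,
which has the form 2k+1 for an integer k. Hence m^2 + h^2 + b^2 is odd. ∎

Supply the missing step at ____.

Expanding: (2f)^2 + (2p)^2 + (2g + 1)^2 = 4f^2 + 4g^2 + 4g + 4p^2 + 1.
Every term except the constant is even, so this is 2(2f^2 + 2g^2 + 2g + 2p^2) + 1,
and 2f^2 + 2g^2 + 2g + 2p^2 ∈ ℤ gives the required form.

2(2f^2 + 2g^2 + 2g + 2p^2) + 1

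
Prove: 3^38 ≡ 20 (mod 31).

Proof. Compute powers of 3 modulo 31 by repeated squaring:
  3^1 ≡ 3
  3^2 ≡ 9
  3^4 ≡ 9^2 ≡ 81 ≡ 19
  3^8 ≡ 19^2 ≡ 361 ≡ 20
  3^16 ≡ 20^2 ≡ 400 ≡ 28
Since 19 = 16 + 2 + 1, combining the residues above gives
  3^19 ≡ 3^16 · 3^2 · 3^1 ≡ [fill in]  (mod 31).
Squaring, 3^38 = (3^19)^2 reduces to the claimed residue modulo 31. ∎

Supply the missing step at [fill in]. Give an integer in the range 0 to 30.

12

Multiply the listed residues: 28 · 9 · 3 = 252 → 756.
Reducing modulo 31: 756 = 24·31 + 12, so 3^19 ≡ 12.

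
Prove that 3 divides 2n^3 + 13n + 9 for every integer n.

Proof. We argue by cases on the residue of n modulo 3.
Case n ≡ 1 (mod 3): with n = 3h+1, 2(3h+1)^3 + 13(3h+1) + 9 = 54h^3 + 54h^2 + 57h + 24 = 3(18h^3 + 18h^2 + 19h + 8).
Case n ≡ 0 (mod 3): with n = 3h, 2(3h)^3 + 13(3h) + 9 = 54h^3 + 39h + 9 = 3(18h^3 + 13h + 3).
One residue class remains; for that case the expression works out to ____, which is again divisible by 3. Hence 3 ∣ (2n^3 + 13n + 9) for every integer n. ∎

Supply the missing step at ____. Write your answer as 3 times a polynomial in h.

3(18h^3 + 36h^2 + 37h + 17)

Only n ≡ 2 (mod 3) is unaccounted for. Put n = 3h+2:
2(3h+2)^3 + 13(3h+2) + 9 expands to 54h^3 + 108h^2 + 111h + 51,
and factoring out 3 leaves 3(18h^3 + 36h^2 + 37h + 17).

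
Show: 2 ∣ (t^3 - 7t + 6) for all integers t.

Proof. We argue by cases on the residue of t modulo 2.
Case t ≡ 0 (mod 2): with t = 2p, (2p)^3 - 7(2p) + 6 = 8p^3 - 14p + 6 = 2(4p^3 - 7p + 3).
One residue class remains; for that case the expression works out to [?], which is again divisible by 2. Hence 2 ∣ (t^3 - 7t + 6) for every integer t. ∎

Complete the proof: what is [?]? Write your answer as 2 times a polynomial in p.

Only t ≡ 1 (mod 2) is unaccounted for. Put t = 2p+1:
(2p+1)^3 - 7(2p+1) + 6 expands to 8p^3 + 12p^2 - 8p,
and factoring out 2 leaves 2(4p^3 + 6p^2 - 4p).

2(4p^3 + 6p^2 - 4p)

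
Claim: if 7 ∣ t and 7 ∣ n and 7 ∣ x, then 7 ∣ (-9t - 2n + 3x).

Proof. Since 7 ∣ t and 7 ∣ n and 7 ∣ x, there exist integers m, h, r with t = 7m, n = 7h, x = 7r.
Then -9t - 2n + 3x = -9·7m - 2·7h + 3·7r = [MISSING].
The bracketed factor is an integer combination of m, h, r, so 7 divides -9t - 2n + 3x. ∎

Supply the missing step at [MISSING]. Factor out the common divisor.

Each term has a factor of 7: -9·7m - 2·7h + 3·7r = 7·(-2h - 9m + 3r).
Since -2h - 9m + 3r is an integer, 7 ∣ (-9t - 2n + 3x).

7(-2h - 9m + 3r)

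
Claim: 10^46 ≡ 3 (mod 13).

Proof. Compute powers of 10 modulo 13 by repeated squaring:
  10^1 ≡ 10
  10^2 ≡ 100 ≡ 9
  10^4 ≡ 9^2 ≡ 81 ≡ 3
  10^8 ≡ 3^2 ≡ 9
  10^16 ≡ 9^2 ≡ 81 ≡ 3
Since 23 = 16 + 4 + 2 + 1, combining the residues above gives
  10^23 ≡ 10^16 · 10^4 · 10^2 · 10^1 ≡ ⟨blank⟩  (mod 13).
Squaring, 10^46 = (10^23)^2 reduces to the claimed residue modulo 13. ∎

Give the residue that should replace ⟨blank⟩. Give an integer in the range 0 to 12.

10^16 · 10^4 · 10^2 · 10^1 ≡ 3 · 3 · 9 · 10 = 810.
810 mod 13 = 4, so 10^23 ≡ 4 (mod 13).

4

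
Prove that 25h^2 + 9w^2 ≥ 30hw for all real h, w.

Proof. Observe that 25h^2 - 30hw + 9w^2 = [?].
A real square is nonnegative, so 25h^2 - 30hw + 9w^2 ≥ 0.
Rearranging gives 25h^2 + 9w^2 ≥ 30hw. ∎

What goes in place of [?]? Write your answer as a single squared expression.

The leading and trailing coefficients are 5^2 and 3^2, and 30 = 2·5·3, so the trinomial is (5h - 3w)^2.
Hence 25h^2 - 30hw + 9w^2 ≥ 0.

(5h - 3w)^2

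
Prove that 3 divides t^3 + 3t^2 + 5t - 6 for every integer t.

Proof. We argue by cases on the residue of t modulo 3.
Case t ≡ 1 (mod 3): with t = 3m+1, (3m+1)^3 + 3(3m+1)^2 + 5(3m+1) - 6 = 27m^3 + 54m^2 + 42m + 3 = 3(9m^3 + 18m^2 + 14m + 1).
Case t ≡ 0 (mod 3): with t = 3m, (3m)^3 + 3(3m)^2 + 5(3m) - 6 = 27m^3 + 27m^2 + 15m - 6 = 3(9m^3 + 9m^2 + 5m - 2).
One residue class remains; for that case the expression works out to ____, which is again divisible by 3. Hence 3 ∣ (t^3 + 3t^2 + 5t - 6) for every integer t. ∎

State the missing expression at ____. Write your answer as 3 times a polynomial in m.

3(9m^3 + 27m^2 + 29m + 8)

The residues treated are {1, 0}, so the missing case is t ≡ 2 (mod 3); write t = 3m+2.
Then (3m+2)^3 + 3(3m+2)^2 + 5(3m+2) - 6 = 27m^3 + 81m^2 + 87m + 24 = 3(9m^3 + 27m^2 + 29m + 8).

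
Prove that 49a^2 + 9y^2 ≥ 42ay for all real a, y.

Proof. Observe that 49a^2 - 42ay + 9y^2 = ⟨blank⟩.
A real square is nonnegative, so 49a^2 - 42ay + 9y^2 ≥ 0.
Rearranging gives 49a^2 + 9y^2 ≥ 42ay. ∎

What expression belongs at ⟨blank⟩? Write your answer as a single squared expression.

(7a - 3y)^2

49a^2 - 42ay + 9y^2 is a perfect-square trinomial: the outer terms are (7a)^2 and (3y)^2, and the cross term is -2·7a·3y.
So 49a^2 - 42ay + 9y^2 = (7a - 3y)^2 ≥ 0.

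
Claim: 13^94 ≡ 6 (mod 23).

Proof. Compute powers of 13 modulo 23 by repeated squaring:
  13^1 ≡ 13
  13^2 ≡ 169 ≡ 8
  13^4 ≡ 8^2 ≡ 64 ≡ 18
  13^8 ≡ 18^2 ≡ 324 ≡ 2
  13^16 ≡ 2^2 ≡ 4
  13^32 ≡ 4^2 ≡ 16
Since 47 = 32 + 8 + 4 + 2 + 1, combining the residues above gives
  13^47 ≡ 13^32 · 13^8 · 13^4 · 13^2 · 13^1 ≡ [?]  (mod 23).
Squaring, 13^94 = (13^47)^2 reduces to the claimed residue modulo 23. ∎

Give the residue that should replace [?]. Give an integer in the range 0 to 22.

12

13^32 · 13^8 · 13^4 · 13^2 · 13^1 ≡ 16 · 2 · 18 · 8 · 13 = 59904.
59904 mod 23 = 12, so 13^47 ≡ 12 (mod 23).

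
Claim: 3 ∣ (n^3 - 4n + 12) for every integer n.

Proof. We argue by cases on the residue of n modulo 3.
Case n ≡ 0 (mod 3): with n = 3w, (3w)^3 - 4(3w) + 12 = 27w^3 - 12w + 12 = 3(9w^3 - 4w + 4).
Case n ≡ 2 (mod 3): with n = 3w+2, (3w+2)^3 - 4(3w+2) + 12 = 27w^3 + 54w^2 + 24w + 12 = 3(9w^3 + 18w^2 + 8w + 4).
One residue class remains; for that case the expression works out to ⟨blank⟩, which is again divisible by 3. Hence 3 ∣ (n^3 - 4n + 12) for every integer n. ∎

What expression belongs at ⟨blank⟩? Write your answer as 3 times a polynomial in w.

The residues treated are {0, 2}, so the missing case is n ≡ 1 (mod 3); write n = 3w+1.
Then (3w+1)^3 - 4(3w+1) + 12 = 27w^3 + 27w^2 - 3w + 9 = 3(9w^3 + 9w^2 - w + 3).

3(9w^3 + 9w^2 - w + 3)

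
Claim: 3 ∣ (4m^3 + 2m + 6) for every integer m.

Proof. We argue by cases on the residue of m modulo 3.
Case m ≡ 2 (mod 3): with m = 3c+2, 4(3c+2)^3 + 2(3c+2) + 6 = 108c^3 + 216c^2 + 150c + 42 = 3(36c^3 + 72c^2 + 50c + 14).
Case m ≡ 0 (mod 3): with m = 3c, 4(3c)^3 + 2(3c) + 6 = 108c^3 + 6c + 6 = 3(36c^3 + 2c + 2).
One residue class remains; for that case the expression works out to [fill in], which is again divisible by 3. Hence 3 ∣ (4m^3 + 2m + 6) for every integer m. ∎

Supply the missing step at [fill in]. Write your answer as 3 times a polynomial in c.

Only m ≡ 1 (mod 3) is unaccounted for. Put m = 3c+1:
4(3c+1)^3 + 2(3c+1) + 6 expands to 108c^3 + 108c^2 + 42c + 12,
and factoring out 3 leaves 3(36c^3 + 36c^2 + 14c + 4).

3(36c^3 + 36c^2 + 14c + 4)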